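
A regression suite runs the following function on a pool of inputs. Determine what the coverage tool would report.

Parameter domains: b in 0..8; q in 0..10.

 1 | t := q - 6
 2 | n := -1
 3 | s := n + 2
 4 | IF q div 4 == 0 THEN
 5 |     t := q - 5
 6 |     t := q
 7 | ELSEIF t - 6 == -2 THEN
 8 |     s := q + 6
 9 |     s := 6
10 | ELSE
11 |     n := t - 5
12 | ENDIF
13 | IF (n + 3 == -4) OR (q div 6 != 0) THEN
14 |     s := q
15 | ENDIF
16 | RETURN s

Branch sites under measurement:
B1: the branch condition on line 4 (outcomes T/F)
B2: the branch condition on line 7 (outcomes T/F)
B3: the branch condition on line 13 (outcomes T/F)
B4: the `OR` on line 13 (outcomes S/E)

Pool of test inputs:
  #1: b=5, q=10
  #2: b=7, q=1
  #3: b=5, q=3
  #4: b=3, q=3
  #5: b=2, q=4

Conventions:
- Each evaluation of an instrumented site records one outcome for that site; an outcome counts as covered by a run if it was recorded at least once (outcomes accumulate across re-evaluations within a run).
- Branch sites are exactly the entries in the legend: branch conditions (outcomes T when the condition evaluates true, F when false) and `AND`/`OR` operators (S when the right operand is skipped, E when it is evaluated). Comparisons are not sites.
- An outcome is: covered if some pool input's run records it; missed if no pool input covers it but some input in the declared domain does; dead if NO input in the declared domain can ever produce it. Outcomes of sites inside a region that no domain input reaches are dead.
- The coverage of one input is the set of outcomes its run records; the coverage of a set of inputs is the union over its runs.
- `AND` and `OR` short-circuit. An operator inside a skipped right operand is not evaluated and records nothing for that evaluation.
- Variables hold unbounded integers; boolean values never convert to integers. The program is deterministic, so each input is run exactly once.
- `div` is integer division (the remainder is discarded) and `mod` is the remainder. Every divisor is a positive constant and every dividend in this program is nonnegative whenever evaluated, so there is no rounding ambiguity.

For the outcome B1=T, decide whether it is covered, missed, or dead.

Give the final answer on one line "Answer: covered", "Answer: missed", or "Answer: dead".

B1=T is recorded by pool input(s) 2, 3, 4 -> covered

Answer: covered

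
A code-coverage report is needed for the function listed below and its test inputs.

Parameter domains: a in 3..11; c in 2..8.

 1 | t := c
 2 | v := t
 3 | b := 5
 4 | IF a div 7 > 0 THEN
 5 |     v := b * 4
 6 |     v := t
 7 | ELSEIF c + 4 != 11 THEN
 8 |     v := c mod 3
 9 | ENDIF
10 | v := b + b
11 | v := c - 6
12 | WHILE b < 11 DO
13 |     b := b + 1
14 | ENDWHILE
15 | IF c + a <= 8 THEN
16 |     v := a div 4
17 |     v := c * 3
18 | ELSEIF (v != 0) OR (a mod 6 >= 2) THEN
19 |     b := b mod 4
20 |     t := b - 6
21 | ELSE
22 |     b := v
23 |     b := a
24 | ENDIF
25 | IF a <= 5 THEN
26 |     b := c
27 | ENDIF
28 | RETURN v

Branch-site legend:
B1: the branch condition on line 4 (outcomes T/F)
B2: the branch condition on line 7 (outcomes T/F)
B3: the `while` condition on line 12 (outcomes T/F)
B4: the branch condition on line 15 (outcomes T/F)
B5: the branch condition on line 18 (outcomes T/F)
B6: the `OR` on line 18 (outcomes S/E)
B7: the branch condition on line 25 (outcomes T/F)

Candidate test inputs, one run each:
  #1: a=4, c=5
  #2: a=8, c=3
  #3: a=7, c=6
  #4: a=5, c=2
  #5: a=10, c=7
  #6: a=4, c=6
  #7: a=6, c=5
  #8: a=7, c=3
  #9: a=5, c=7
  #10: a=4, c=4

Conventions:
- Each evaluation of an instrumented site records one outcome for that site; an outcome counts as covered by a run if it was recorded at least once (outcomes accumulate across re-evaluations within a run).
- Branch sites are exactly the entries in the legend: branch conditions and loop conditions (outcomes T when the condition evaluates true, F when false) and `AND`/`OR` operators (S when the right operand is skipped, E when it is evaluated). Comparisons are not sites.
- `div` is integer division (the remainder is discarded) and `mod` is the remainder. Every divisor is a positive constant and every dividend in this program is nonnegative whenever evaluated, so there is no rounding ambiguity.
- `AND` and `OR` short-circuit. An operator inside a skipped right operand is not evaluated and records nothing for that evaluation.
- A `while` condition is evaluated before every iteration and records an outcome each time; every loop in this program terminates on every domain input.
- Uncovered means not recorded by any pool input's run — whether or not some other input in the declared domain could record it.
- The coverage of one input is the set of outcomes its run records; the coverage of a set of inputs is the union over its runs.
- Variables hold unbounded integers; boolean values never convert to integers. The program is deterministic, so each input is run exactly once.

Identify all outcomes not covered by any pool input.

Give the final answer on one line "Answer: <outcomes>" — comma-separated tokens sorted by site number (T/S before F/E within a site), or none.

input #1 (a=4, c=5): covers B1=F, B2=T, B3=T, B3=F, B4=F, B5=T, B6=S, B7=T
input #2 (a=8, c=3): covers B1=T, B3=T, B3=F, B4=F, B5=T, B6=S, B7=F
input #3 (a=7, c=6): covers B1=T, B3=T, B3=F, B4=F, B5=F, B6=E, B7=F
input #4 (a=5, c=2): covers B1=F, B2=T, B3=T, B3=F, B4=T, B7=T
input #5 (a=10, c=7): covers B1=T, B3=T, B3=F, B4=F, B5=T, B6=S, B7=F
input #6 (a=4, c=6): covers B1=F, B2=T, B3=T, B3=F, B4=F, B5=T, B6=E, B7=T
input #7 (a=6, c=5): covers B1=F, B2=T, B3=T, B3=F, B4=F, B5=T, B6=S, B7=F
input #8 (a=7, c=3): covers B1=T, B3=T, B3=F, B4=F, B5=T, B6=S, B7=F
input #9 (a=5, c=7): covers B1=F, B2=F, B3=T, B3=F, B4=F, B5=T, B6=S, B7=T
input #10 (a=4, c=4): covers B1=F, B2=T, B3=T, B3=F, B4=T, B7=T
union over the pool: B1=T, B1=F, B2=T, B2=F, B3=T, B3=F, B4=T, B4=F, B5=T, B5=F, B6=S, B6=E, B7=T, B7=F
uncovered (0 of 14): none

Answer: none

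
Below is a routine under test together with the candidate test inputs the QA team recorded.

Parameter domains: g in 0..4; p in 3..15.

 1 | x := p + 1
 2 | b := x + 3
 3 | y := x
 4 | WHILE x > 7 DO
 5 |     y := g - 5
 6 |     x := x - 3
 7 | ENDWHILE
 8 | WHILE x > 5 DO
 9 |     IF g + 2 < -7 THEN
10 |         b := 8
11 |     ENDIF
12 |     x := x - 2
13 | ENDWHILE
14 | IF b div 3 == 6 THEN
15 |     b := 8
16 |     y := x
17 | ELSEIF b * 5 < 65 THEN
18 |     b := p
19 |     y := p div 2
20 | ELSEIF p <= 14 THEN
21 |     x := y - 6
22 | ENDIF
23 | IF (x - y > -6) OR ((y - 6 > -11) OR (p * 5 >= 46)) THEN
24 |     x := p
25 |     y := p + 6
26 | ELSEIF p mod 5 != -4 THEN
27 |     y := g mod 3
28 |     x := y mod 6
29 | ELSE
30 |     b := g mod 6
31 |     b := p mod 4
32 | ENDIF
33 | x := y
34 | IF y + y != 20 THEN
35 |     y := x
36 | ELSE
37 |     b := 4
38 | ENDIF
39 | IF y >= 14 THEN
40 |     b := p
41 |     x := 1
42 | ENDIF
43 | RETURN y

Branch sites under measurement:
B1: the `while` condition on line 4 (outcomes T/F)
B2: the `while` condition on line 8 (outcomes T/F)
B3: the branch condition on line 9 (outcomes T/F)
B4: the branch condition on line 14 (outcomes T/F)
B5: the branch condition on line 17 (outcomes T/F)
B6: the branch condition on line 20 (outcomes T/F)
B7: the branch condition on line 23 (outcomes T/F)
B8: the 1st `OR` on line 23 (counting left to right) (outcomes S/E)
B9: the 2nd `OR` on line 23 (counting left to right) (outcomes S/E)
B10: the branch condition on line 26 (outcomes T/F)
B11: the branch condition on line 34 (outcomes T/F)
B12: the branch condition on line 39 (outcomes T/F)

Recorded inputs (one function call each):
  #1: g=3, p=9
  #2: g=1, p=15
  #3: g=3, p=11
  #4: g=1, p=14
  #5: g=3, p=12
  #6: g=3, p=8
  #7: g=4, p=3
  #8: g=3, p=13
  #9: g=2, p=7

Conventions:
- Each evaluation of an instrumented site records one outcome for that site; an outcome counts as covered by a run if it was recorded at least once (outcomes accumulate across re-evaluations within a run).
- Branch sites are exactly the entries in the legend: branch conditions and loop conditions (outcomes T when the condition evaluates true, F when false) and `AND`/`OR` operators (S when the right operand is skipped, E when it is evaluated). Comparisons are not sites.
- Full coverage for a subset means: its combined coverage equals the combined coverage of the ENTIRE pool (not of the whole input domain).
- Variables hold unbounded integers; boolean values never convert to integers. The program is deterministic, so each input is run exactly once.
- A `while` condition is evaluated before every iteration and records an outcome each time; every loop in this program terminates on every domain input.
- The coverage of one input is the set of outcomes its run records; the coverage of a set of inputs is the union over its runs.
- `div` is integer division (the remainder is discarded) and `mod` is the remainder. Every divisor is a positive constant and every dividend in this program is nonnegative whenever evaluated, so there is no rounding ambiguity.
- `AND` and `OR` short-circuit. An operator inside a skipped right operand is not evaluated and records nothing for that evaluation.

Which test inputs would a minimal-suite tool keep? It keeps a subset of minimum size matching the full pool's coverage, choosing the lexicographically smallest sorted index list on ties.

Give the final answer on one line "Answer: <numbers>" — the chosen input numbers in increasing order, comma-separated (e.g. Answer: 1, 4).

input #1 (g=3, p=9): events B1->T, B1->F, B2->T, B3->F, B2->F, B4->F, B5->F, B6->T, B8->E, B9->S, B7->T, B11->T, B12->T; covers B1=T, B1=F, B2=T, B2=F, B3=F, B4=F, B5=F, B6=T, B7=T, B8=E, B9=S, B11=T, B12=T
input #2 (g=1, p=15): events B1->T, B1->T, B1->T, B1->F, B2->T, B3->F, B2->F, B4->T, B8->S, B7->T, B11->T, B12->T; covers B1=T, B1=F, B2=T, B2=F, B3=F, B4=T, B7=T, B8=S, B11=T, B12=T
input #3 (g=3, p=11): events B1->T, B1->T, B1->F, B2->T, B3->F, B2->F, B4->F, B5->F, B6->T, B8->E, B9->S, B7->T, B11->T, B12->T; covers B1=T, B1=F, B2=T, B2=F, B3=F, B4=F, B5=F, B6=T, B7=T, B8=E, B9=S, B11=T, B12=T
input #4 (g=1, p=14): events B1->T, B1->T, B1->T, B1->F, B2->T, B3->F, B2->F, B4->T, B8->S, B7->T, B11->T, B12->T; covers B1=T, B1=F, B2=T, B2=F, B3=F, B4=T, B7=T, B8=S, B11=T, B12=T
input #5 (g=3, p=12): events B1->T, B1->T, B1->F, B2->T, B3->F, B2->F, B4->F, B5->F, B6->T, B8->E, B9->S, B7->T, B11->T, B12->T; covers B1=T, B1=F, B2=T, B2=F, B3=F, B4=F, B5=F, B6=T, B7=T, B8=E, B9=S, B11=T, B12=T
input #6 (g=3, p=8): events B1->T, B1->F, B2->T, B3->F, B2->F, B4->F, B5->T, B8->S, B7->T, B11->T, B12->T; covers B1=T, B1=F, B2=T, B2=F, B3=F, B4=F, B5=T, B7=T, B8=S, B11=T, B12=T
input #7 (g=4, p=3): events B1->F, B2->F, B4->F, B5->T, B8->S, B7->T, B11->T, B12->F; covers B1=F, B2=F, B4=F, B5=T, B7=T, B8=S, B11=T, B12=F
input #8 (g=3, p=13): events B1->T, B1->T, B1->T, B1->F, B2->F, B4->F, B5->F, B6->T, B8->E, B9->S, B7->T, B11->T, B12->T; covers B1=T, B1=F, B2=F, B4=F, B5=F, B6=T, B7=T, B8=E, B9=S, B11=T, B12=T
input #9 (g=2, p=7): events B1->T, B1->F, B2->F, B4->F, B5->T, B8->S, B7->T, B11->T, B12->F; covers B1=T, B1=F, B2=F, B4=F, B5=T, B7=T, B8=S, B11=T, B12=F
together the pool reaches 17 outcomes: B1=T, B1=F, B2=T, B2=F, B3=F, B4=T, B4=F, B5=T, B5=F, B6=T, B7=T, B8=S, B8=E, B9=S, B11=T, B12=T, B12=F
size 1 is not enough: best union over all size-1 subsets is 13/17
size 2 is not enough: best union over all size-2 subsets is 16/17
at size 3, {1, 2, 7} reaches all 17 outcomes; every lexicographically earlier size-3 subset fails

Answer: 1, 2, 7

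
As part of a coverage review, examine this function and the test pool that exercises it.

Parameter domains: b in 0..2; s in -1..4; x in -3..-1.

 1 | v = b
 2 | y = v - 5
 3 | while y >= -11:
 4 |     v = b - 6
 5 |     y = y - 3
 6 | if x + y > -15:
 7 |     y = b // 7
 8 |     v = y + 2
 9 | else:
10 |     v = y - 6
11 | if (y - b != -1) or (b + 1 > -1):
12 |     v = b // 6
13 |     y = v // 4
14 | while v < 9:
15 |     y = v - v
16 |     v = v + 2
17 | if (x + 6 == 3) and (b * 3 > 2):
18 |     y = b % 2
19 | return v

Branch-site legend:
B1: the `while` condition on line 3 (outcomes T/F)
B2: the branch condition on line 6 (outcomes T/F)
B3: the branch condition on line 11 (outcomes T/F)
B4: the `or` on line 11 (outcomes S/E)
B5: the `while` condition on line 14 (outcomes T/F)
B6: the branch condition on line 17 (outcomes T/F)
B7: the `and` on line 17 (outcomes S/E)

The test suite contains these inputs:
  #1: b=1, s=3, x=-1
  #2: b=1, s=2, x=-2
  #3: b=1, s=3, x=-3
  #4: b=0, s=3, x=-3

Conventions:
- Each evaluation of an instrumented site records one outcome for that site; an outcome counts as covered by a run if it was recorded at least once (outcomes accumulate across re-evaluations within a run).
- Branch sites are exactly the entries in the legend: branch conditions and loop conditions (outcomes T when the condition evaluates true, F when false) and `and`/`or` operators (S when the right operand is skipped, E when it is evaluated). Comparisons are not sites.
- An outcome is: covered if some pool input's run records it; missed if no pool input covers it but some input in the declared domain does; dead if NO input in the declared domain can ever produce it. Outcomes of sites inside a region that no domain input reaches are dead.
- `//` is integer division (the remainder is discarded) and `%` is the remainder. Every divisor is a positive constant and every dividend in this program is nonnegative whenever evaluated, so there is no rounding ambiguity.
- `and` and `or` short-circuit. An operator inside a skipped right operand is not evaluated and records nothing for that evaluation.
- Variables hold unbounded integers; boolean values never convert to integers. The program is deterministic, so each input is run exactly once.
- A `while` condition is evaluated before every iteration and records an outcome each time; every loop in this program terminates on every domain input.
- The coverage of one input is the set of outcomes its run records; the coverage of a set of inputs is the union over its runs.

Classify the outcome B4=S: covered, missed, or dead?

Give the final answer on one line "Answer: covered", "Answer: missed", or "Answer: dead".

B4=S is recorded by pool input(s) 2, 3, 4 -> covered

Answer: covered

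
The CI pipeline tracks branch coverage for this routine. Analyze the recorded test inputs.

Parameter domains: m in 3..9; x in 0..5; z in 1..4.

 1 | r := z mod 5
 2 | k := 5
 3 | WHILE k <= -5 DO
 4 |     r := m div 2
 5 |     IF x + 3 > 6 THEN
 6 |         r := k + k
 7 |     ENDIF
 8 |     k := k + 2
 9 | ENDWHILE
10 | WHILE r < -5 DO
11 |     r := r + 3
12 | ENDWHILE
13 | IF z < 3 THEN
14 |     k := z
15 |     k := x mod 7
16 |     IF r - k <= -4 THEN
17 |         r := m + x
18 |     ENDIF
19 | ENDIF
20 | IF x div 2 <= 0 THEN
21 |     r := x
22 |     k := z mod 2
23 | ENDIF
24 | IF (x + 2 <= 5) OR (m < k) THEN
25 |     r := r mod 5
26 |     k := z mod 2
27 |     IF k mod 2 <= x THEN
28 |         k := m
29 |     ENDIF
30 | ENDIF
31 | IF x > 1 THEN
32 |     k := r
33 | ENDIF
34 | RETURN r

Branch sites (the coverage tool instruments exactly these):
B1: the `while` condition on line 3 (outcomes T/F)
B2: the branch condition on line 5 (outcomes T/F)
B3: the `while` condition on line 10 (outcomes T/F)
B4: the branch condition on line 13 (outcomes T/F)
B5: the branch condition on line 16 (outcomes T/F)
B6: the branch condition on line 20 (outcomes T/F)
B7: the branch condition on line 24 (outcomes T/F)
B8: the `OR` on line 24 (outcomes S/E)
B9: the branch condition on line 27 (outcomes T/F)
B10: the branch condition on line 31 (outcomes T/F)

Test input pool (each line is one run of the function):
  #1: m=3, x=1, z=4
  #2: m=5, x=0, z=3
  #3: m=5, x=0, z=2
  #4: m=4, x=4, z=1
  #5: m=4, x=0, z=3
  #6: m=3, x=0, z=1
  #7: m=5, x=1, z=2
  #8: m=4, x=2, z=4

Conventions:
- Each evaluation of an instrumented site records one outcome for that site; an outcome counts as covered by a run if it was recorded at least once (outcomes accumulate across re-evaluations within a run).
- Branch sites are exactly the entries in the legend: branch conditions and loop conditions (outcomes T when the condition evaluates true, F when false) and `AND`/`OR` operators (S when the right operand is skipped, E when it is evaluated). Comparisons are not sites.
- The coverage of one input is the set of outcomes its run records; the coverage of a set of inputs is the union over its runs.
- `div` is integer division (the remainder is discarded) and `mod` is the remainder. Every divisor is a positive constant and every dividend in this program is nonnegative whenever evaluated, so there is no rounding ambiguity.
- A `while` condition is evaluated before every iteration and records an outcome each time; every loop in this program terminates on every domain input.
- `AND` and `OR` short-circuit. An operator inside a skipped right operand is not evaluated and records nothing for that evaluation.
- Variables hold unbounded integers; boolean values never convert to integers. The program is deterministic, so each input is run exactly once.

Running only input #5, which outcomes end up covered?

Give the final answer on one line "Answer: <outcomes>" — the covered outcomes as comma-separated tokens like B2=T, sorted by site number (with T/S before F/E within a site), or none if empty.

Event log for input #5 (m=4, x=0, z=3):
  B1->F, B3->F, B4->F, B6->T, B8->S, B7->T, B9->F, B10->F
deduplicating events, the covered set is: B1=F, B3=F, B4=F, B6=T, B7=T, B8=S, B9=F, B10=F

Answer: B1=F, B3=F, B4=F, B6=T, B7=T, B8=S, B9=F, B10=F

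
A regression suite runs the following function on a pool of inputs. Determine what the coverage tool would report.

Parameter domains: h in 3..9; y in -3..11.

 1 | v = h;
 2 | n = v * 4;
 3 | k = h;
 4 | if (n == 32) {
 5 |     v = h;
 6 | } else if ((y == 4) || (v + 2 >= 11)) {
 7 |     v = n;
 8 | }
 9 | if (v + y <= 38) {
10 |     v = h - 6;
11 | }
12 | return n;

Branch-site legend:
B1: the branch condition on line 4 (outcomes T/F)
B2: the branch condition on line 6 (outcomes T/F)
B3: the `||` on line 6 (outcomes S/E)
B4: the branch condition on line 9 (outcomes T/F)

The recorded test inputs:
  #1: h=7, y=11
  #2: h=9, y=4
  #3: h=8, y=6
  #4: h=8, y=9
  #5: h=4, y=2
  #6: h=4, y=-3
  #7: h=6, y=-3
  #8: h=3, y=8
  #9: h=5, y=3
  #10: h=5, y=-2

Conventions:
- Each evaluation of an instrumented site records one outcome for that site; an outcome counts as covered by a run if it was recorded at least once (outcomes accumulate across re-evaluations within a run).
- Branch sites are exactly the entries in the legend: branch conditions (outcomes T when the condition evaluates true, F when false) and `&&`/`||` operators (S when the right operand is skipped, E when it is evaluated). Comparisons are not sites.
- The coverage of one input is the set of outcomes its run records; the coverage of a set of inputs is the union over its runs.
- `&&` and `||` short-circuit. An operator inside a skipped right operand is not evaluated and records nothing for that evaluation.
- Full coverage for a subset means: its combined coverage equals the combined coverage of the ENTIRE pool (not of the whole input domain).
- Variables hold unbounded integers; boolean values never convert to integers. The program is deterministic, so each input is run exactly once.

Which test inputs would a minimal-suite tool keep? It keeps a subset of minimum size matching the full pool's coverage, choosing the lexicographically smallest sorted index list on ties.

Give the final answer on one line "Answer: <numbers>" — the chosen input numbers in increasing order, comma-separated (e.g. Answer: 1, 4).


#1 (h=7, y=11) -> B1->F, B3->E, B2->F, B4->T; covered: B1=F, B2=F, B3=E, B4=T
#2 (h=9, y=4) -> B1->F, B3->S, B2->T, B4->F; covered: B1=F, B2=T, B3=S, B4=F
#3 (h=8, y=6) -> B1->T, B4->T; covered: B1=T, B4=T
#4 (h=8, y=9) -> B1->T, B4->T; covered: B1=T, B4=T
#5 (h=4, y=2) -> B1->F, B3->E, B2->F, B4->T; covered: B1=F, B2=F, B3=E, B4=T
#6 (h=4, y=-3) -> B1->F, B3->E, B2->F, B4->T; covered: B1=F, B2=F, B3=E, B4=T
#7 (h=6, y=-3) -> B1->F, B3->E, B2->F, B4->T; covered: B1=F, B2=F, B3=E, B4=T
#8 (h=3, y=8) -> B1->F, B3->E, B2->F, B4->T; covered: B1=F, B2=F, B3=E, B4=T
#9 (h=5, y=3) -> B1->F, B3->E, B2->F, B4->T; covered: B1=F, B2=F, B3=E, B4=T
#10 (h=5, y=-2) -> B1->F, B3->E, B2->F, B4->T; covered: B1=F, B2=F, B3=E, B4=T
union over all inputs: B1=T, B1=F, B2=T, B2=F, B3=S, B3=E, B4=T, B4=F (8 outcomes)
no size-1 subset reaches all 8 outcomes (best union: 4/8)
no size-2 subset reaches all 8 outcomes (best union: 7/8)
at size 3, {1, 2, 3} reaches all 8 outcomes; every lexicographically earlier size-3 subset fails
Answer: 1, 2, 3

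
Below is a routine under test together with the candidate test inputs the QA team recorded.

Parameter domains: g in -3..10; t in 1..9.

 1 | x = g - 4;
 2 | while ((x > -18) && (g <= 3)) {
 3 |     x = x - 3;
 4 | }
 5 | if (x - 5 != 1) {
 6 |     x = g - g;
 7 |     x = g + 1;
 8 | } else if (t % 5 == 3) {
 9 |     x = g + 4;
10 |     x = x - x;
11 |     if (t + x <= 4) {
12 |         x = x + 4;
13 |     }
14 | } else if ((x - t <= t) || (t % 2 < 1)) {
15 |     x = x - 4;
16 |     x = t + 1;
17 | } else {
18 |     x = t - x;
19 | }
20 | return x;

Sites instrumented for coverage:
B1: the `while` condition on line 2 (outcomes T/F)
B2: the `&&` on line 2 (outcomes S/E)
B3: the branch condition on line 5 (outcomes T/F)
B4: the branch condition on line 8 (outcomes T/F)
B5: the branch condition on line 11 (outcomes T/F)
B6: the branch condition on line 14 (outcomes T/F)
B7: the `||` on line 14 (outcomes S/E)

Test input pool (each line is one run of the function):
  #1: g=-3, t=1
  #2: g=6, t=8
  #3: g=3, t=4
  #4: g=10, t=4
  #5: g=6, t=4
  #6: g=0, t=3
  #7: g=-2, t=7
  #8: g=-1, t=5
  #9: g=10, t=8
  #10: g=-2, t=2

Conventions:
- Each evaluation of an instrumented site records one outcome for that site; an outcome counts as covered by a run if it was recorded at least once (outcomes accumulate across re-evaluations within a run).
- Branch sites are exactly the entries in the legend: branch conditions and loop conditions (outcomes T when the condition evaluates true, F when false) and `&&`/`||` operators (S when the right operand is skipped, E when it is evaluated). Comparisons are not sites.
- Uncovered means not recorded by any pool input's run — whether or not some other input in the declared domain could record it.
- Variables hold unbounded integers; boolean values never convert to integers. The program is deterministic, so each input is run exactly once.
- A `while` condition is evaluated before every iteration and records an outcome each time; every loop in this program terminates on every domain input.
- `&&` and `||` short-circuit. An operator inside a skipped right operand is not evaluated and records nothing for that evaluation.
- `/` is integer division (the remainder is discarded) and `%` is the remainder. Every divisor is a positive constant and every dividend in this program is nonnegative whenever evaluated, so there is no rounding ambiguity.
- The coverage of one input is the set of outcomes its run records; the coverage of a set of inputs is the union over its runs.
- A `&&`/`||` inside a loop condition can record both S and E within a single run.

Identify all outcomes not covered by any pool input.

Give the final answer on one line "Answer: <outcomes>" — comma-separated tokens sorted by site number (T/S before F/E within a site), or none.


run #1 (g=-3, t=1) runs B2->E, B1->T, B2->E, B1->T, B2->E, B1->T, B2->E, B1->T, B2->S, B1->F, B3->T; records B1=T, B1=F, B2=S, B2=E, B3=T
run #2 (g=6, t=8) runs B2->E, B1->F, B3->T; records B1=F, B2=E, B3=T
run #3 (g=3, t=4) runs B2->E, B1->T, B2->E, B1->T, B2->E, B1->T, B2->E, B1->T, B2->E, B1->T, B2->E, B1->T, B2->S, B1->F, ...; records B1=T, B1=F, B2=S, B2=E, B3=T
run #4 (g=10, t=4) runs B2->E, B1->F, B3->F, B4->F, B7->S, B6->T; records B1=F, B2=E, B3=F, B4=F, B6=T, B7=S
run #5 (g=6, t=4) runs B2->E, B1->F, B3->T; records B1=F, B2=E, B3=T
run #6 (g=0, t=3) runs B2->E, B1->T, B2->E, B1->T, B2->E, B1->T, B2->E, B1->T, B2->E, B1->T, B2->S, B1->F, B3->T; records B1=T, B1=F, B2=S, B2=E, B3=T
run #7 (g=-2, t=7) runs B2->E, B1->T, B2->E, B1->T, B2->E, B1->T, B2->E, B1->T, B2->S, B1->F, B3->T; records B1=T, B1=F, B2=S, B2=E, B3=T
run #8 (g=-1, t=5) runs B2->E, B1->T, B2->E, B1->T, B2->E, B1->T, B2->E, B1->T, B2->E, B1->T, B2->S, B1->F, B3->T; records B1=T, B1=F, B2=S, B2=E, B3=T
run #9 (g=10, t=8) runs B2->E, B1->F, B3->F, B4->T, B5->F; records B1=F, B2=E, B3=F, B4=T, B5=F
run #10 (g=-2, t=2) runs B2->E, B1->T, B2->E, B1->T, B2->E, B1->T, B2->E, B1->T, B2->S, B1->F, B3->T; records B1=T, B1=F, B2=S, B2=E, B3=T
union over the pool: B1=T, B1=F, B2=S, B2=E, B3=T, B3=F, B4=T, B4=F, B5=F, B6=T, B7=S
uncovered (3 of 14): B5=T, B6=F, B7=E
Answer: B5=T, B6=F, B7=E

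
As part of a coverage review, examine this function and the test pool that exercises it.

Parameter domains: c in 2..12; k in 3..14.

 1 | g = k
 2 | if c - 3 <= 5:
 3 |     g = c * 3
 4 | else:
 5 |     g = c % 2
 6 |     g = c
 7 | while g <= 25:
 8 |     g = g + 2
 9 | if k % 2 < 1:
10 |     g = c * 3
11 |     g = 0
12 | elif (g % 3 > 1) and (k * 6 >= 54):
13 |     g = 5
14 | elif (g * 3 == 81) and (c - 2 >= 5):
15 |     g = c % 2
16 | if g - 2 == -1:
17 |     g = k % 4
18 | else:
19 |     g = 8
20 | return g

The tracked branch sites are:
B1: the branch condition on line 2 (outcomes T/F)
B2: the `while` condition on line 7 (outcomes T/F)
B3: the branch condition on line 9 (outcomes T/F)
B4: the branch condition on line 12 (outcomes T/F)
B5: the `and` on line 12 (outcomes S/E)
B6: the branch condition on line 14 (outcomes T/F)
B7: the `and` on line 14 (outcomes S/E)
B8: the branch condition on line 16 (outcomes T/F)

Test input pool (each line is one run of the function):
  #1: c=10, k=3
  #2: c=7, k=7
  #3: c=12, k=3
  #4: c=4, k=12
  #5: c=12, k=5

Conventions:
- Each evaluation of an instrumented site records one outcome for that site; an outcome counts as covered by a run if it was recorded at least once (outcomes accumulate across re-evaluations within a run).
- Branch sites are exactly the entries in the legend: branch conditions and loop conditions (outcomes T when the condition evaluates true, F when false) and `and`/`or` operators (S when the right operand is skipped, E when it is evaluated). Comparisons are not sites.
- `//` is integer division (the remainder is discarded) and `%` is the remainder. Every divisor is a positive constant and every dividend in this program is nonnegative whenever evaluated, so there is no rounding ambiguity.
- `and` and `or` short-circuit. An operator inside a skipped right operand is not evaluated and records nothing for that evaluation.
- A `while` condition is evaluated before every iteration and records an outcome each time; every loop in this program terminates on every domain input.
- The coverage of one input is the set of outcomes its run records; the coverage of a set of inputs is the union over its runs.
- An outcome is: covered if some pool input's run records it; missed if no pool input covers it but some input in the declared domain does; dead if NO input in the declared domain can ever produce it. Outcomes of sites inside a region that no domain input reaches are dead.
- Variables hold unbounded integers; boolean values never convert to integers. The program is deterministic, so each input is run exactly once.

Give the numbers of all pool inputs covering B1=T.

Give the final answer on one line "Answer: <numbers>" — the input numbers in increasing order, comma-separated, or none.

input #1 (c=10, k=3): misses B1=T
input #2 (c=7, k=7): covers B1=T
input #3 (c=12, k=3): misses B1=T
input #4 (c=4, k=12): covers B1=T
input #5 (c=12, k=5): misses B1=T

Answer: 2, 4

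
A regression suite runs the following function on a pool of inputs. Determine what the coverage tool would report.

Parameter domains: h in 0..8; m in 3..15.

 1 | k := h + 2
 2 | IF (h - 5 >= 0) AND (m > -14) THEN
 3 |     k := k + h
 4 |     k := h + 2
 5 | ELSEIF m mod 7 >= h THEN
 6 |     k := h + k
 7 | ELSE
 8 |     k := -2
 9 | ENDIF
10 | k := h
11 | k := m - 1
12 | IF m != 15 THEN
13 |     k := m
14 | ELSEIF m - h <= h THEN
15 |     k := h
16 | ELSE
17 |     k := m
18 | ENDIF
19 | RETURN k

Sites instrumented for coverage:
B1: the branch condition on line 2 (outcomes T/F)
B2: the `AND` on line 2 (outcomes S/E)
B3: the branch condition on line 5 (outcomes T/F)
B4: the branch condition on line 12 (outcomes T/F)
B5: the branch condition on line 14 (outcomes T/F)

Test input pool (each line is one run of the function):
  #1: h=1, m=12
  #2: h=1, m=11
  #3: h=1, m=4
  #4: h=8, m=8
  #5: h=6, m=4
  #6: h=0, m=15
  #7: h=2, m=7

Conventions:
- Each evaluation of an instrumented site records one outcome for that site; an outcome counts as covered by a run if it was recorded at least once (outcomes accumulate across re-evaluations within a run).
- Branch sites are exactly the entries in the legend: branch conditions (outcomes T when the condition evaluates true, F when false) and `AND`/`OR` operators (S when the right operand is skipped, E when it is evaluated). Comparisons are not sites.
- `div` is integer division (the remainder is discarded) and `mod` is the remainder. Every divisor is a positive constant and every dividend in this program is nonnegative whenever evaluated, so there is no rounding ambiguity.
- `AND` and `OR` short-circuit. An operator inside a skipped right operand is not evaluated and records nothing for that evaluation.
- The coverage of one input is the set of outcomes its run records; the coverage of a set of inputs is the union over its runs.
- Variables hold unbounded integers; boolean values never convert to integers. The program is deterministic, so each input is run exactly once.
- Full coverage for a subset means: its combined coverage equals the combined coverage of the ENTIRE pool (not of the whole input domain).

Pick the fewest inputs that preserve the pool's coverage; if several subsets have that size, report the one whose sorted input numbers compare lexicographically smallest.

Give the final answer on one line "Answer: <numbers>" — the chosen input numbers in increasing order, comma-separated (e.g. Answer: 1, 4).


test 1 (h=1, m=12) fires B2->S, B1->F, B3->T, B4->T; hits B1=F, B2=S, B3=T, B4=T
test 2 (h=1, m=11) fires B2->S, B1->F, B3->T, B4->T; hits B1=F, B2=S, B3=T, B4=T
test 3 (h=1, m=4) fires B2->S, B1->F, B3->T, B4->T; hits B1=F, B2=S, B3=T, B4=T
test 4 (h=8, m=8) fires B2->E, B1->T, B4->T; hits B1=T, B2=E, B4=T
test 5 (h=6, m=4) fires B2->E, B1->T, B4->T; hits B1=T, B2=E, B4=T
test 6 (h=0, m=15) fires B2->S, B1->F, B3->T, B4->F, B5->F; hits B1=F, B2=S, B3=T, B4=F, B5=F
test 7 (h=2, m=7) fires B2->S, B1->F, B3->F, B4->T; hits B1=F, B2=S, B3=F, B4=T
the full pool covers 9 outcomes: B1=T, B1=F, B2=S, B2=E, B3=T, B3=F, B4=T, B4=F, B5=F
no size-1 subset reaches all 9 outcomes (best union: 5/9)
no size-2 subset reaches all 9 outcomes (best union: 8/9)
inputs {4, 6, 7} (size 3) cover everything; no size-3 subset with a lexicographically smaller index list covers all 9
Answer: 4, 6, 7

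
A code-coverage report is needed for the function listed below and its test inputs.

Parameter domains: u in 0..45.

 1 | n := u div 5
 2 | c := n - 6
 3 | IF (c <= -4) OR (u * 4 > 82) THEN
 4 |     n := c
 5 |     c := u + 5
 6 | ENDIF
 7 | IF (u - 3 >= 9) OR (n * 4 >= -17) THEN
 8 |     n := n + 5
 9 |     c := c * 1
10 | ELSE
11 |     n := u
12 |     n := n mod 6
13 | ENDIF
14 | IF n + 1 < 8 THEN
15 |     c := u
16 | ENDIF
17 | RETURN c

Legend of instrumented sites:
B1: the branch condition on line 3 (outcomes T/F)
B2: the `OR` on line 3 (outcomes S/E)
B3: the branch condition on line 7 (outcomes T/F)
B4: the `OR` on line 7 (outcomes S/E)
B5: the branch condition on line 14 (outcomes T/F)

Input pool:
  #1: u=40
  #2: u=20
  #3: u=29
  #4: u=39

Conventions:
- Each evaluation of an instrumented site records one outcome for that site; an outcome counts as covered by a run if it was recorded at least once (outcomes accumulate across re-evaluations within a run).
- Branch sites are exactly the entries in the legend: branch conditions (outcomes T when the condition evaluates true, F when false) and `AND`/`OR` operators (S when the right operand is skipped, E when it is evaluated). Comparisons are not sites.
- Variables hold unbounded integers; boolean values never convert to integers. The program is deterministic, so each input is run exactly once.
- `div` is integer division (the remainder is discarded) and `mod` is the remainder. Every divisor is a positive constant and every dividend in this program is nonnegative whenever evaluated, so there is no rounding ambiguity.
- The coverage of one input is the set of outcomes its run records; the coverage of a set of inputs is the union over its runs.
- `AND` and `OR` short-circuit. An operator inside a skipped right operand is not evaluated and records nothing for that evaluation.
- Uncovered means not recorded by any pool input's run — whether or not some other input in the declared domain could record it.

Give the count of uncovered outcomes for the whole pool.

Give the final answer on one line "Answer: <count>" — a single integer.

test 1 (u=40) hits B1=T, B2=E, B3=T, B4=S, B5=F
test 2 (u=20) hits B1=F, B2=E, B3=T, B4=S, B5=F
test 3 (u=29) hits B1=T, B2=E, B3=T, B4=S, B5=T
test 4 (u=39) hits B1=T, B2=E, B3=T, B4=S, B5=T
union over the pool: B1=T, B1=F, B2=E, B3=T, B4=S, B5=T, B5=F
uncovered (3 of 10): B2=S, B3=F, B4=E

Answer: 3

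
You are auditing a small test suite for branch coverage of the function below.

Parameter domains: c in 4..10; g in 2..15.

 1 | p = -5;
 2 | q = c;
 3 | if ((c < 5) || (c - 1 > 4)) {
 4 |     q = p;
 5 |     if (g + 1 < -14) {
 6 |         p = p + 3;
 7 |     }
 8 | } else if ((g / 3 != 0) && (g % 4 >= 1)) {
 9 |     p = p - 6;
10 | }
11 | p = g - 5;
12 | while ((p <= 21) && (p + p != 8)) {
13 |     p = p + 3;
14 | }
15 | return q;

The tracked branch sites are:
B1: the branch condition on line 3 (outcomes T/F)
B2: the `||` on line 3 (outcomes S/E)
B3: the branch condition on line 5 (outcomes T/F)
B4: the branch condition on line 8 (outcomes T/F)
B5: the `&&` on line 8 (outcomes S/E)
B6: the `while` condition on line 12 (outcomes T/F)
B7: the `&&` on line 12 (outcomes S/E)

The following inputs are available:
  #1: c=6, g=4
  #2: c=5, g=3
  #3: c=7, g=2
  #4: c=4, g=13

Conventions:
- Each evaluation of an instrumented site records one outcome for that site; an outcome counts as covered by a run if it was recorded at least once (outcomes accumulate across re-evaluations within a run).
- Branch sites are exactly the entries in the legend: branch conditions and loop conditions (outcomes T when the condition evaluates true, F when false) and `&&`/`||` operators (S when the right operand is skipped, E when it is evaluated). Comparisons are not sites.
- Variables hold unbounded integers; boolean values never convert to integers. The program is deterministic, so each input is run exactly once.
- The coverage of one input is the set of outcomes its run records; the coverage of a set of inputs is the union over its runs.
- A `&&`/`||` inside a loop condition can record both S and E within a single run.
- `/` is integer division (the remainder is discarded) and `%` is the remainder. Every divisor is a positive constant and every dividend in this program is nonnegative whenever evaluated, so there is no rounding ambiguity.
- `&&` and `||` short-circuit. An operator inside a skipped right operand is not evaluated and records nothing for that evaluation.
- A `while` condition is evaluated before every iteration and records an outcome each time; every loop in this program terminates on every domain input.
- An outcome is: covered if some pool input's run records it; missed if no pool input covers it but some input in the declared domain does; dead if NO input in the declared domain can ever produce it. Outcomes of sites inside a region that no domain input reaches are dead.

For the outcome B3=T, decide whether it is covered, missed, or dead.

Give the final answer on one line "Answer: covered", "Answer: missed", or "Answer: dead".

no pool input records B3=T
checking all 98 inputs in the declared domain: B3=T is never recorded -> dead

Answer: dead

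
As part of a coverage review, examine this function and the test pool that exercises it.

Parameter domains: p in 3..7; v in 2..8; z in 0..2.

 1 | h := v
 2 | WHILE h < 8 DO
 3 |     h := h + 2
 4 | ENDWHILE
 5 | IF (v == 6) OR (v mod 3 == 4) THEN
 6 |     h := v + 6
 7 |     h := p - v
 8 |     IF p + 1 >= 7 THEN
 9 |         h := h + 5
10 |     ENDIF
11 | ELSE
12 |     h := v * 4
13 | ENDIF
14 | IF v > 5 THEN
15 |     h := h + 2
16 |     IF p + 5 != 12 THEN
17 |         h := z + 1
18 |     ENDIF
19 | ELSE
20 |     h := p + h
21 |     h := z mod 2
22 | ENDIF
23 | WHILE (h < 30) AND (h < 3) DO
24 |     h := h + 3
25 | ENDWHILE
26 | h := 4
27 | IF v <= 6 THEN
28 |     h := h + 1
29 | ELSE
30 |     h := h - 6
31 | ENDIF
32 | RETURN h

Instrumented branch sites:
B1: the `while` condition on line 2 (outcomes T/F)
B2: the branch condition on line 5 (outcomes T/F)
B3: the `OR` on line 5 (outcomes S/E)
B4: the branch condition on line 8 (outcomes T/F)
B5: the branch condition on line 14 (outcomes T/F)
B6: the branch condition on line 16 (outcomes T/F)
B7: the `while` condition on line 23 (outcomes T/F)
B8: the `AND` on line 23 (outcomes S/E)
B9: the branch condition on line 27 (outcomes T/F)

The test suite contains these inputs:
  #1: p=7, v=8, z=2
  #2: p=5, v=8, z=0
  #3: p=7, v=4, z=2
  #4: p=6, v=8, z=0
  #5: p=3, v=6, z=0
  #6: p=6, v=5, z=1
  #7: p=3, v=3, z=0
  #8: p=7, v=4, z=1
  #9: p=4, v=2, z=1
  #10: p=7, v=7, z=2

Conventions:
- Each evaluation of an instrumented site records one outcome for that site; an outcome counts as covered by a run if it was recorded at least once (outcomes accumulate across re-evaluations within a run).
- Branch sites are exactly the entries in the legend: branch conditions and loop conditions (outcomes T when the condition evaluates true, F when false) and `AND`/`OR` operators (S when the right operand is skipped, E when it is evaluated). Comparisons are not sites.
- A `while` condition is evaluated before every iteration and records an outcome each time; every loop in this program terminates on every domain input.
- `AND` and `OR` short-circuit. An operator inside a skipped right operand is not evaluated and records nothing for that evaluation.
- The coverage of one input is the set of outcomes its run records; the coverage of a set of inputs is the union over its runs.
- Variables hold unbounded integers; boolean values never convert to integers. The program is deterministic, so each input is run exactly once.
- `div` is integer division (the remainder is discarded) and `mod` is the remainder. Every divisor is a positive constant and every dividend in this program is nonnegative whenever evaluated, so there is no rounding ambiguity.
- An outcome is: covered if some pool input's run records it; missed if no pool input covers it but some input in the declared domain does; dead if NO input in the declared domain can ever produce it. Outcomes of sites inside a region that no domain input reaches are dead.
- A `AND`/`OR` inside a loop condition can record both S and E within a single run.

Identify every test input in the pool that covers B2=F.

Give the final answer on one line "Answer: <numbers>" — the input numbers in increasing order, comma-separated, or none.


input #1 (p=7, v=8, z=2): produces B2=F
input #2 (p=5, v=8, z=0): produces B2=F
input #3 (p=7, v=4, z=2): produces B2=F
input #4 (p=6, v=8, z=0): produces B2=F
input #5 (p=3, v=6, z=0): does not produce B2=F
input #6 (p=6, v=5, z=1): produces B2=F
input #7 (p=3, v=3, z=0): produces B2=F
input #8 (p=7, v=4, z=1): produces B2=F
input #9 (p=4, v=2, z=1): produces B2=F
input #10 (p=7, v=7, z=2): produces B2=F
Answer: 1, 2, 3, 4, 6, 7, 8, 9, 10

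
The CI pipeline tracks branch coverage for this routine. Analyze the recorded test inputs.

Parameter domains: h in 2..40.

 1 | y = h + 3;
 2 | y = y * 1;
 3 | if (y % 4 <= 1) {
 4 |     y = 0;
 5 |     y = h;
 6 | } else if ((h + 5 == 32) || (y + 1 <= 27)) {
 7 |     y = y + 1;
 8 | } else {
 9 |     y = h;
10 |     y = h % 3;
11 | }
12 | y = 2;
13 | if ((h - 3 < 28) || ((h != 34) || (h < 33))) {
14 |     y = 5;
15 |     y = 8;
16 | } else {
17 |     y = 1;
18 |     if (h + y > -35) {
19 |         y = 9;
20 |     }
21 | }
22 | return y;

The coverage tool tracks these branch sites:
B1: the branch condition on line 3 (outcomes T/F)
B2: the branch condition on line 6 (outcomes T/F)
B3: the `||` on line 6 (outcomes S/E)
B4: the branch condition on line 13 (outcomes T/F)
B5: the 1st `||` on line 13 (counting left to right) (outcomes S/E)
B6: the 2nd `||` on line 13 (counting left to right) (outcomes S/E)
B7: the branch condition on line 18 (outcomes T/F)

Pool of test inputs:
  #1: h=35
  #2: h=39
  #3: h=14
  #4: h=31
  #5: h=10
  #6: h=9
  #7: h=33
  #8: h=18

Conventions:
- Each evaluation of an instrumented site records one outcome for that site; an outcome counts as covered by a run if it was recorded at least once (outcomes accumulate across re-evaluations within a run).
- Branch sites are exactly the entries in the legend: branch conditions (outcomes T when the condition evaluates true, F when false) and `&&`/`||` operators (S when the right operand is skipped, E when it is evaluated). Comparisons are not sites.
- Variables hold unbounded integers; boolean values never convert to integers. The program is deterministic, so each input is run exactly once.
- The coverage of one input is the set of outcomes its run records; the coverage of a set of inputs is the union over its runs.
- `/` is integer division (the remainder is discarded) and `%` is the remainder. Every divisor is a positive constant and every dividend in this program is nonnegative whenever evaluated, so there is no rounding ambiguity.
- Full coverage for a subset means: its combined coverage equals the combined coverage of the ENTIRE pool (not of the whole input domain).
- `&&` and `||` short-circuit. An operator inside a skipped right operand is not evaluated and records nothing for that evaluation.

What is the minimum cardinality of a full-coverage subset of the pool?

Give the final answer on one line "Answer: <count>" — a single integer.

#1 (h=35) -> covered: B1=F, B2=F, B3=E, B4=T, B5=E, B6=S
#2 (h=39) -> covered: B1=F, B2=F, B3=E, B4=T, B5=E, B6=S
#3 (h=14) -> covered: B1=T, B4=T, B5=S
#4 (h=31) -> covered: B1=F, B2=F, B3=E, B4=T, B5=E, B6=S
#5 (h=10) -> covered: B1=T, B4=T, B5=S
#6 (h=9) -> covered: B1=T, B4=T, B5=S
#7 (h=33) -> covered: B1=T, B4=T, B5=E, B6=S
#8 (h=18) -> covered: B1=T, B4=T, B5=S
the full pool covers 8 outcomes: B1=T, B1=F, B2=F, B3=E, B4=T, B5=S, B5=E, B6=S
checked all size-1 subsets: none covers 8 outcomes (max 6/8)
inputs {1, 3} (size 2) cover everything; no size-2 subset with a lexicographically smaller index list covers all 8

Answer: 2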